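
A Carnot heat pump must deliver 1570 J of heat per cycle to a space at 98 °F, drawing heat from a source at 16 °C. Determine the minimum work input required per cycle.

W_in ≈ 105 J

T_H = 98 °F → (98 − 32) × 5/9 = 36.67 °C = 309.82 K.
T_C = 16 °C → 16 + 273.15 = 289.15 K.
For a reversible heat pump, COP_HP = T_H/(T_H − T_C) = 309.82/20.67 = 14.9911.
W = Q_H/COP_HP = 1570/14.9911 = 105 J.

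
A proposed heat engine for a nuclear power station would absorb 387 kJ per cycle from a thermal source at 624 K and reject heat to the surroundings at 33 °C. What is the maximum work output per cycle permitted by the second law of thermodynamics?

W_max ≈ 197 kJ

T_C = 33 °C → 33 + 273.15 = 306.15 K.
The upper bound on efficiency is η_max = 1 − T_C/T_H = 1 − 306.15/624.00 = 0.5094.
W_max = η_max · Q_H = 0.5094 × 387 = 197 kJ.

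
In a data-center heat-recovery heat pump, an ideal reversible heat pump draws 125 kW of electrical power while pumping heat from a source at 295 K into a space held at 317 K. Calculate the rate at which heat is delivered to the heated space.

Q̇_H ≈ 1801 kW

The Carnot heat-pump COP is COP_HP = T_H/(T_H − T_C) = 317.00/22.00 = 14.4091.
Q_H = COP_HP · W = 14.4091 × 125 = 1801 kW.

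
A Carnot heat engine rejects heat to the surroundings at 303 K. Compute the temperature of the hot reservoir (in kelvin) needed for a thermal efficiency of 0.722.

From η = 1 − T_C/T_H, solving for T_H gives T_H = T_C/(1 − η) = 303.00/(1 − 0.722) = 1090 K.

T_H ≈ 1090 K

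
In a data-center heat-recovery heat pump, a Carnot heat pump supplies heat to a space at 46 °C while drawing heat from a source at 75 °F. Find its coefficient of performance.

T_H = 46 °C → 46 + 273.15 = 319.15 K.
T_C = 75 °F → (75 − 32) × 5/9 = 23.89 °C = 297.04 K.
Reversible heating COP: COP_HP = T_H/(T_H − T_C) = 319.15/(319.15 − 297.04) = 14.4.

COP_HP ≈ 14.4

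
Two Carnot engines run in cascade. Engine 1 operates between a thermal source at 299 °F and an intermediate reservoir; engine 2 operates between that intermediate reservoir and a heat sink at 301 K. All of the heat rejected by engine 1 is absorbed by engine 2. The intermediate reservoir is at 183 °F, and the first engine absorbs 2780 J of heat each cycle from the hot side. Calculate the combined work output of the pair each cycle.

W_total ≈ 795 J

T_H = 299 °F → (299 − 32) × 5/9 = 148.33 °C = 421.48 K.
Two reversible stages in series are equivalent to a single Carnot engine between T_H and T_C, so η_total = 1 − T_C/T_H = 1 − 301.00/421.48 = 0.2859.
W_total = η_total · Q_H = 0.2859 × 2780 = 795 J.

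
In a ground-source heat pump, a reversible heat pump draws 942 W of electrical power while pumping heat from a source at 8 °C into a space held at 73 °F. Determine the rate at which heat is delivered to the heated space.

T_H = 73 °F → (73 − 32) × 5/9 = 22.78 °C = 295.93 K.
T_C = 8 °C → 8 + 273.15 = 281.15 K.
Reversible heating COP: COP_HP = T_H/(T_H − T_C) = 295.93/14.78 = 20.0252.
Q_H = COP_HP · W = 20.0252 × 942 = 18900 W.

Q̇_H ≈ 18900 W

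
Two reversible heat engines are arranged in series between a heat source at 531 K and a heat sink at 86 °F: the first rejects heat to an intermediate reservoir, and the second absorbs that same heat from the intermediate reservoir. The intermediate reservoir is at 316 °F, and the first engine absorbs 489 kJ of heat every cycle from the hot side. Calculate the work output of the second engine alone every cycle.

W₂ ≈ 117.7 kJ

T_C = 86 °F → (86 − 32) × 5/9 = 30.00 °C = 303.15 K.
T_m = 316 °F → (316 − 32) × 5/9 = 157.78 °C = 430.93 K.
Heat entering the second stage: Q_m = Q_H·(T_m/T_H) = 489 × 430.93/531.00 = 396.8 kJ.
Second-stage efficiency η₂ = 1 − T_C/T_m = 1 − 303.15/430.93 = 0.2965, so W₂ = η₂·Q_m = 117.7 kJ.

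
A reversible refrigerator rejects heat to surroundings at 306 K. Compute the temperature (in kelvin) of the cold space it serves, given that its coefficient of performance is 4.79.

COP_R = T_C/(T_H − T_C) ⇒ T_C = T_H·COP_R/(1 + COP_R) = 306.00 × 4.79/(1 + 4.79) = 253 K.

T_C ≈ 253 K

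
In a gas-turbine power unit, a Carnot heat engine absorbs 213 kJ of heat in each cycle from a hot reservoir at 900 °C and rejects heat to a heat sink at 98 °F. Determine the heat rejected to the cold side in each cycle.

Q_C ≈ 56.3 kJ

T_H = 900 °C → 900 + 273.15 = 1173.15 K.
T_C = 98 °F → (98 − 32) × 5/9 = 36.67 °C = 309.82 K.
Carnot efficiency: η = 1 − T_C/T_H = 1 − 309.82/1173.15 = 0.7359.
For a reversible cycle Q_C/Q_H = T_C/T_H, so Q_C = 213 × 309.82/1173.15 = 56.3 kJ.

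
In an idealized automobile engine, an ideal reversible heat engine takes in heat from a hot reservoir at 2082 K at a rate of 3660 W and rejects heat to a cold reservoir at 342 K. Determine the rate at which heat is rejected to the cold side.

Since the cycle is reversible, η = 1 − T_C/T_H = 1 − 342.00/2082.00 = 0.8357.
For a reversible cycle Q_C/Q_H = T_C/T_H, so Q_C = 3660 × 342.00/2082.00 = 601.2 W.

Q̇_C ≈ 601.2 W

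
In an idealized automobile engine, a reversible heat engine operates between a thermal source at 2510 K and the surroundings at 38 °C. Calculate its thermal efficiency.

η ≈ 0.876

T_C = 38 °C → 38 + 273.15 = 311.15 K.
For a reversible engine, η = 1 − T_C/T_H = 1 − 311.15/2510.00 = 0.876.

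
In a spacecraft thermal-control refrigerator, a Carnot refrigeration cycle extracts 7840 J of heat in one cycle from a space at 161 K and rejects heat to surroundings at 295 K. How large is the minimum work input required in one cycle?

The reversible coefficient of performance is COP_R = T_C/(T_H − T_C) = 161.00/134.00 = 1.2015.
W = Q_C/COP_R = 7840/1.2015 = 6530 J.

W_in ≈ 6530 J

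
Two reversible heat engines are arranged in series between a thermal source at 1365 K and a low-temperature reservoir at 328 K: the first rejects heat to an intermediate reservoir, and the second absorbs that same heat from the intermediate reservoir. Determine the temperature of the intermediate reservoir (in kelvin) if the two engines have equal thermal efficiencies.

T_m ≈ 669 K

Equal efficiencies require 1 − T_m/T_H = 1 − T_C/T_m, i.e. T_m/T_H = T_C/T_m, so T_m = √(T_H·T_C) = √(1365.00 × 328.00) = 669 K.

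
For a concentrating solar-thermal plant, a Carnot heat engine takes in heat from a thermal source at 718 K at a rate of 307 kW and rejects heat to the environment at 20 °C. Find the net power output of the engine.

Ẇ ≈ 181.7 kW

T_C = 20 °C → 20 + 273.15 = 293.15 K.
Carnot efficiency: η = 1 − T_C/T_H = 1 − 293.15/718.00 = 0.5917.
W = η·Q_H = 0.5917 × 307 = 181.7 kW.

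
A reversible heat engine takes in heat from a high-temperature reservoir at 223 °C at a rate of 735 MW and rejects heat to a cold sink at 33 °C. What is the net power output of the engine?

Ẇ ≈ 281 MW

T_H = 223 °C → 223 + 273.15 = 496.15 K.
T_C = 33 °C → 33 + 273.15 = 306.15 K.
η_rev = 1 − T_C/T_H = 1 − 306.15/496.15 = 0.3829.
W = η·Q_H = 0.3829 × 735 = 281 MW.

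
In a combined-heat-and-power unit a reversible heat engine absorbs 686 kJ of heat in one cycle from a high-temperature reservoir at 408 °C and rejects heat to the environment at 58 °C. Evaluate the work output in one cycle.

T_H = 408 °C → 408 + 273.15 = 681.15 K.
T_C = 58 °C → 58 + 273.15 = 331.15 K.
Carnot efficiency: η = 1 − T_C/T_H = 1 − 331.15/681.15 = 0.5138.
W = η·Q_H = 0.5138 × 686 = 352 kJ.

W ≈ 352 kJ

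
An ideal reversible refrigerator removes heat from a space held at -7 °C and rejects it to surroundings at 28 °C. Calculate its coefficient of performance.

T_H = 28 °C → 28 + 273.15 = 301.15 K.
T_C = -7 °C → -7 + 273.15 = 266.15 K.
COP_R = T_C/(T_H − T_C) = 266.15/(301.15 − 266.15) = 7.604.

COP_R ≈ 7.604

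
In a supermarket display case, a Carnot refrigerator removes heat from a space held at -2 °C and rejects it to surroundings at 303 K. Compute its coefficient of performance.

COP_R ≈ 8.51

T_C = -2 °C → -2 + 273.15 = 271.15 K.
For a reversible refrigerator, COP_R = T_C/(T_H − T_C) = 271.15/(303.00 − 271.15) = 8.51.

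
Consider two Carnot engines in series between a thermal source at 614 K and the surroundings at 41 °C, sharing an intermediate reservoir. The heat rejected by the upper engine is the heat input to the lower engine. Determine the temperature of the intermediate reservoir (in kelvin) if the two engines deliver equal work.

T_C = 41 °C → 41 + 273.15 = 314.15 K.
For reversible stages Q_m = Q_H·(T_m/T_H). Setting W₁ = Q_H(1 − T_m/T_H) equal to W₂ = Q_m(1 − T_C/T_m) = Q_H·(T_m − T_C)/T_H gives T_H − T_m = T_m − T_C, so T_m = (T_H + T_C)/2 = (614.00 + 314.15)/2 = 464 K.

T_m ≈ 464 K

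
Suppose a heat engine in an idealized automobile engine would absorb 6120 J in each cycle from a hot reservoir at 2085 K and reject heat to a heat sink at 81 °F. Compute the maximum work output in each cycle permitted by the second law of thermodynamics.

T_C = 81 °F → (81 − 32) × 5/9 = 27.22 °C = 300.37 K.
No engine can exceed the Carnot limit: η_max = 1 − T_C/T_H = 1 − 300.37/2085.00 = 0.8559.
W_max = η_max · Q_H = 0.8559 × 6120 = 5240 J.

W_max ≈ 5240 J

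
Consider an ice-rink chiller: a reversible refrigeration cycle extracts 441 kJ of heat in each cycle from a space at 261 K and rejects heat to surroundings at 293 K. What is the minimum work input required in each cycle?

W_in ≈ 54.1 kJ

For a reversible refrigerator, COP_R = T_C/(T_H − T_C) = 261.00/32.00 = 8.1562.
W = Q_C/COP_R = 441/8.1562 = 54.1 kJ.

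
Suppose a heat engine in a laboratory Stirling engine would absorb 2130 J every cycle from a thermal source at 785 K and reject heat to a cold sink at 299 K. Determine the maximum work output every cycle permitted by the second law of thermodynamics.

W_max ≈ 1320 J

The upper bound on efficiency is η_max = 1 − T_C/T_H = 1 − 299.00/785.00 = 0.6191.
W_max = η_max · Q_H = 0.6191 × 2130 = 1320 J.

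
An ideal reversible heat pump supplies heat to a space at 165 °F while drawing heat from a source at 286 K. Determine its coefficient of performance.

T_H = 165 °F → (165 − 32) × 5/9 = 73.89 °C = 347.04 K.
For a reversible heat pump, COP_HP = T_H/(T_H − T_C) = 347.04/(347.04 − 286.00) = 5.686.

COP_HP ≈ 5.686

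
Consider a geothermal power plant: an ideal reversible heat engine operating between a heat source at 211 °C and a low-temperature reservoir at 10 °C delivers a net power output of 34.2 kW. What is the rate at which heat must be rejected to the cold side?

T_H = 211 °C → 211 + 273.15 = 484.15 K.
T_C = 10 °C → 10 + 273.15 = 283.15 K.
Since the cycle is reversible, η = 1 − T_C/T_H = 1 − 283.15/484.15 = 0.4152.
Since Q_C/Q_H = T_C/T_H and Q_H = W/η, Q_C = W·T_C/(T_H − T_C) = 34.2 × 283.15/201.00 = 48.2 kW.

Q̇_C ≈ 48.2 kW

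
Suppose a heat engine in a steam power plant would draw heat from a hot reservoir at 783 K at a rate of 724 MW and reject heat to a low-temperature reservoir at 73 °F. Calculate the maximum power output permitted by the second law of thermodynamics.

Ẇ_max ≈ 450 MW

T_C = 73 °F → (73 − 32) × 5/9 = 22.78 °C = 295.93 K.
The upper bound on efficiency is η_max = 1 − T_C/T_H = 1 − 295.93/783.00 = 0.6221.
W_max = η_max · Q_H = 0.6221 × 724 = 450 MW.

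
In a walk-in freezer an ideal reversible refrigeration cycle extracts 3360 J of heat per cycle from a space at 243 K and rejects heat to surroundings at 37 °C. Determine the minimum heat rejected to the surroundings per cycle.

T_H = 37 °C → 37 + 273.15 = 310.15 K.
For a reversible cycle Q_H/Q_C = T_H/T_C, so Q_H = Q_C·T_H/T_C = 3360 × 310.15/243.00 = 4290 J.

Q_H ≈ 4290 J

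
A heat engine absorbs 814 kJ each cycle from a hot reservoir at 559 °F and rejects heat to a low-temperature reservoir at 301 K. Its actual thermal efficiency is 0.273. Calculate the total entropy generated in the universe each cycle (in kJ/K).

ΔS_univ ≈ 0.5277 kJ/K

T_H = 559 °F → (559 − 32) × 5/9 = 292.78 °C = 565.93 K.
W = η·Q_H = 0.273 × 814 = 222.2 kJ, so Q_C = Q_H − W = 591.8 kJ.
Entropy balance on the reservoirs: −Q_H/T_H = -1.438 kJ/K, +Q_C/T_C = 1.966 kJ/K.
ΔS_univ = −Q_H/T_H + Q_C/T_C = 0.5277 kJ/K (> 0, since η = 0.273 < η_Carnot = 0.468).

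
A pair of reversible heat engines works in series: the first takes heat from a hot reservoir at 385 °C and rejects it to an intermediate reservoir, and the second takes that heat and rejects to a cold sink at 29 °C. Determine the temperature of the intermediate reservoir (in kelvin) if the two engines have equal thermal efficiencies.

T_H = 385 °C → 385 + 273.15 = 658.15 K.
T_C = 29 °C → 29 + 273.15 = 302.15 K.
Equal efficiencies require 1 − T_m/T_H = 1 − T_C/T_m, i.e. T_m/T_H = T_C/T_m, so T_m = √(T_H·T_C) = √(658.15 × 302.15) = 446 K.

T_m ≈ 446 K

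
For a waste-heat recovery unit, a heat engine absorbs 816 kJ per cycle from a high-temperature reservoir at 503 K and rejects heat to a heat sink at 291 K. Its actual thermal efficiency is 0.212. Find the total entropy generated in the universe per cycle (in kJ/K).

W = η·Q_H = 0.212 × 816 = 173.0 kJ, so Q_C = Q_H − W = 643.0 kJ.
Entropy balance on the reservoirs: −Q_H/T_H = -1.622 kJ/K, +Q_C/T_C = 2.210 kJ/K.
ΔS_univ = −Q_H/T_H + Q_C/T_C = 0.587 kJ/K (> 0, since η = 0.212 < η_Carnot = 0.421).

ΔS_univ ≈ 0.587 kJ/K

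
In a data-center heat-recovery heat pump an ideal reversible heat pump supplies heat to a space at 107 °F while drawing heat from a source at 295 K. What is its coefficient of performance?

COP_HP ≈ 15.9

T_H = 107 °F → (107 − 32) × 5/9 = 41.67 °C = 314.82 K.
The Carnot heat-pump COP is COP_HP = T_H/(T_H − T_C) = 314.82/(314.82 − 295.00) = 15.9.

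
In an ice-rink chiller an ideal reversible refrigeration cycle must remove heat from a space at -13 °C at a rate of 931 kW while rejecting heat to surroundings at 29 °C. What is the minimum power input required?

Ẇ_in ≈ 150.3 kW

T_H = 29 °C → 29 + 273.15 = 302.15 K.
T_C = -13 °C → -13 + 273.15 = 260.15 K.
The reversible coefficient of performance is COP_R = T_C/(T_H − T_C) = 260.15/42.00 = 6.1940.
W = Q_C/COP_R = 931/6.1940 = 150.3 kW.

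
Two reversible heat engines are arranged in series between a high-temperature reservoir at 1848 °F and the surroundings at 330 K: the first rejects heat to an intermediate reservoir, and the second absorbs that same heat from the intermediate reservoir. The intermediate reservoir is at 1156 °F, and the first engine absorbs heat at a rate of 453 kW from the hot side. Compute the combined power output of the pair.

Ẇ_total ≈ 336 kW

T_H = 1848 °F → (1848 − 32) × 5/9 = 1008.89 °C = 1282.04 K.
Two reversible stages in series are equivalent to a single Carnot engine between T_H and T_C, so η_total = 1 − T_C/T_H = 1 − 330.00/1282.04 = 0.7426.
W_total = η_total · Q_H = 0.7426 × 453 = 336 kW.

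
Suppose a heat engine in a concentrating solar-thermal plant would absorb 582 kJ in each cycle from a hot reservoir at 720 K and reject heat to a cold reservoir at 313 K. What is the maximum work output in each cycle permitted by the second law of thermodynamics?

W_max ≈ 329 kJ

No engine can exceed the Carnot limit: η_max = 1 − T_C/T_H = 1 − 313.00/720.00 = 0.5653.
W_max = η_max · Q_H = 0.5653 × 582 = 329 kJ.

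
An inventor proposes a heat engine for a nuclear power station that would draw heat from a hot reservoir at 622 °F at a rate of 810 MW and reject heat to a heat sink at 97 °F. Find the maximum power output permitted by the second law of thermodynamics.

Ẇ_max ≈ 393 MW

T_H = 622 °F → (622 − 32) × 5/9 = 327.78 °C = 600.93 K.
T_C = 97 °F → (97 − 32) × 5/9 = 36.11 °C = 309.26 K.
The second-law ceiling is the Carnot efficiency, η_max = 1 − T_C/T_H = 1 − 309.26/600.93 = 0.4854.
W_max = η_max · Q_H = 0.4854 × 810 = 393 MW.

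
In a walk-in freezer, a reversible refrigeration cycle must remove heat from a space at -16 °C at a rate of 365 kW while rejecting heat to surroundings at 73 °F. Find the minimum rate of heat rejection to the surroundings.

Q̇_H ≈ 420 kW

T_H = 73 °F → (73 − 32) × 5/9 = 22.78 °C = 295.93 K.
T_C = -16 °C → -16 + 273.15 = 257.15 K.
For a reversible cycle Q_H/Q_C = T_H/T_C, so Q_H = Q_C·T_H/T_C = 365 × 295.93/257.15 = 420 kW.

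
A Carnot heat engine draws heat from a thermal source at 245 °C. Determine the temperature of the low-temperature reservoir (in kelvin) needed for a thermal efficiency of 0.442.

T_C ≈ 289.1 K

T_H = 245 °C → 245 + 273.15 = 518.15 K.
From η = 1 − T_C/T_H, T_C = T_H·(1 − η) = 518.15 × (1 − 0.442) = 289.1 K.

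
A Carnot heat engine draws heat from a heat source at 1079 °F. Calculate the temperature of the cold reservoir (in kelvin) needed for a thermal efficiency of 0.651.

T_C ≈ 298 K

T_H = 1079 °F → (1079 − 32) × 5/9 = 581.67 °C = 854.82 K.
From η = 1 − T_C/T_H, T_C = T_H·(1 − η) = 854.82 × (1 − 0.651) = 298 K.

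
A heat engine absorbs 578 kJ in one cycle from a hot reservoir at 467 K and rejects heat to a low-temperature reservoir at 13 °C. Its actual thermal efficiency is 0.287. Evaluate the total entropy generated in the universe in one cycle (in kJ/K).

ΔS_univ ≈ 0.203 kJ/K

T_C = 13 °C → 13 + 273.15 = 286.15 K.
W = η·Q_H = 0.287 × 578 = 165.9 kJ, so Q_C = Q_H − W = 412.1 kJ.
The hot reservoir loses entropy Q_H/T_H = 578/467.00 = 1.238 kJ/K; the cold reservoir gains Q_C/T_C = 412.1/286.15 = 1.440 kJ/K.
ΔS_univ = −Q_H/T_H + Q_C/T_C = 0.203 kJ/K (> 0, since η = 0.287 < η_Carnot = 0.387).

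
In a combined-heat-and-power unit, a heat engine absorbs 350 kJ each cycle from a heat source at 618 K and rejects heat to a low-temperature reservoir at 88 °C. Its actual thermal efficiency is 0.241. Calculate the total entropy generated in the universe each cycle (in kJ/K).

ΔS_univ ≈ 0.169 kJ/K

T_C = 88 °C → 88 + 273.15 = 361.15 K.
W = η·Q_H = 0.241 × 350 = 84.35 kJ, so Q_C = Q_H − W = 265.6 kJ.
Reservoir entropy changes: ΔS_H = −Q_H/T_H = −350/618.00 = -0.5663 kJ/K and ΔS_C = +Q_C/T_C = 265.6/361.15 = 0.7356 kJ/K.
ΔS_univ = −Q_H/T_H + Q_C/T_C = 0.169 kJ/K (> 0, since η = 0.241 < η_Carnot = 0.416).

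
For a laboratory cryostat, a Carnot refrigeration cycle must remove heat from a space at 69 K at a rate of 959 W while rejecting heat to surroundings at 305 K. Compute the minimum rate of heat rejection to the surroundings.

Q̇_H ≈ 4240 W

For a reversible cycle Q_H/Q_C = T_H/T_C, so Q_H = Q_C·T_H/T_C = 959 × 305.00/69.00 = 4240 W.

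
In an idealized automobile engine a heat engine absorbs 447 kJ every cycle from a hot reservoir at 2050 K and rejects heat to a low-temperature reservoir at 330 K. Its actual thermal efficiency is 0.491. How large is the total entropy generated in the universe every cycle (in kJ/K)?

ΔS_univ ≈ 0.471 kJ/K

W = η·Q_H = 0.491 × 447 = 219.5 kJ, so Q_C = Q_H − W = 227.5 kJ.
Entropy balance on the reservoirs: −Q_H/T_H = -0.2180 kJ/K, +Q_C/T_C = 0.6895 kJ/K.
ΔS_univ = −Q_H/T_H + Q_C/T_C = 0.471 kJ/K (> 0, since η = 0.491 < η_Carnot = 0.839).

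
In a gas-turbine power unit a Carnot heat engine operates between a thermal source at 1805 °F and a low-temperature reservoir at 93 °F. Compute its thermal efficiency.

η ≈ 0.756

T_H = 1805 °F → (1805 − 32) × 5/9 = 985.00 °C = 1258.15 K.
T_C = 93 °F → (93 − 32) × 5/9 = 33.89 °C = 307.04 K.
For a reversible engine, η = 1 − T_C/T_H = 1 − 307.04/1258.15 = 0.756.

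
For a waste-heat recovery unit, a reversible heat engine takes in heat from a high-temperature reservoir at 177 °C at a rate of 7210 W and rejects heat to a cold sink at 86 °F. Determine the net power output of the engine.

Ẇ ≈ 2354 W

T_H = 177 °C → 177 + 273.15 = 450.15 K.
T_C = 86 °F → (86 − 32) × 5/9 = 30.00 °C = 303.15 K.
Carnot efficiency: η = 1 − T_C/T_H = 1 − 303.15/450.15 = 0.3266.
W = η·Q_H = 0.3266 × 7210 = 2354 W.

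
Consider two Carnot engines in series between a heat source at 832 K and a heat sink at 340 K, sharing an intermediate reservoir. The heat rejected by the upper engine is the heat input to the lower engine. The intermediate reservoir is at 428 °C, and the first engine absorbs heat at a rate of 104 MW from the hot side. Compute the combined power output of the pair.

Ẇ_total ≈ 61.50 MW

Two reversible stages in series are equivalent to a single Carnot engine between T_H and T_C, so η_total = 1 − T_C/T_H = 1 − 340.00/832.00 = 0.5913.
W_total = η_total · Q_H = 0.5913 × 104 = 61.50 MW.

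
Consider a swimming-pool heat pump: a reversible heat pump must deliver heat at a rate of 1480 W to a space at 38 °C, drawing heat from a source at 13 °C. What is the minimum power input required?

Ẇ_in ≈ 119 W

T_H = 38 °C → 38 + 273.15 = 311.15 K.
T_C = 13 °C → 13 + 273.15 = 286.15 K.
Reversible heating COP: COP_HP = T_H/(T_H − T_C) = 311.15/25.00 = 12.4460.
W = Q_H/COP_HP = 1480/12.4460 = 119 W.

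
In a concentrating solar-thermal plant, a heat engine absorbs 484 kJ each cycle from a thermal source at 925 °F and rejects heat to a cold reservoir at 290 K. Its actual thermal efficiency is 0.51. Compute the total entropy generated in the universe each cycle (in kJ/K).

ΔS_univ ≈ 0.189 kJ/K

T_H = 925 °F → (925 − 32) × 5/9 = 496.11 °C = 769.26 K.
W = η·Q_H = 0.51 × 484 = 246.8 kJ, so Q_C = Q_H − W = 237.2 kJ.
Reservoir entropy changes: ΔS_H = −Q_H/T_H = −484/769.26 = -0.6292 kJ/K and ΔS_C = +Q_C/T_C = 237.2/290.00 = 0.8178 kJ/K.
ΔS_univ = −Q_H/T_H + Q_C/T_C = 0.189 kJ/K (> 0, since η = 0.51 < η_Carnot = 0.623).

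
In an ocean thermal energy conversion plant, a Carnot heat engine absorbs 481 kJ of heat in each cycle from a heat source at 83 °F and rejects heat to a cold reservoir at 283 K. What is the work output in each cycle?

W ≈ 29.5 kJ

T_H = 83 °F → (83 − 32) × 5/9 = 28.33 °C = 301.48 K.
For a reversible engine, η = 1 − T_C/T_H = 1 − 283.00/301.48 = 0.0613.
W = η·Q_H = 0.0613 × 481 = 29.5 kJ.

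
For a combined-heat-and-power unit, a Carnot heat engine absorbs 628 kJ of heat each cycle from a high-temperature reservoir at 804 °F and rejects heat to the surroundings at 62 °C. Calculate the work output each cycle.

T_H = 804 °F → (804 − 32) × 5/9 = 428.89 °C = 702.04 K.
T_C = 62 °C → 62 + 273.15 = 335.15 K.
η_rev = 1 − T_C/T_H = 1 − 335.15/702.04 = 0.5226.
W = η·Q_H = 0.5226 × 628 = 328.2 kJ.

W ≈ 328.2 kJ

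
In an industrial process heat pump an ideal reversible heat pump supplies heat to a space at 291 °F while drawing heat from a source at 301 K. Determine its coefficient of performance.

T_H = 291 °F → (291 − 32) × 5/9 = 143.89 °C = 417.04 K.
COP_HP = T_H/(T_H − T_C) = 417.04/(417.04 − 301.00) = 3.594.

COP_HP ≈ 3.594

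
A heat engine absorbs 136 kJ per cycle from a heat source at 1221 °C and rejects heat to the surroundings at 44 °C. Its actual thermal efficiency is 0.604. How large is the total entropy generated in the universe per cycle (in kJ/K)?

T_H = 1221 °C → 1221 + 273.15 = 1494.15 K.
T_C = 44 °C → 44 + 273.15 = 317.15 K.
W = η·Q_H = 0.604 × 136 = 82.14 kJ, so Q_C = Q_H − W = 53.86 kJ.
Reservoir entropy changes: ΔS_H = −Q_H/T_H = −136/1494.15 = -0.09102 kJ/K and ΔS_C = +Q_C/T_C = 53.86/317.15 = 0.1698 kJ/K.
ΔS_univ = −Q_H/T_H + Q_C/T_C = 0.0788 kJ/K (> 0, since η = 0.604 < η_Carnot = 0.788).

ΔS_univ ≈ 0.0788 kJ/K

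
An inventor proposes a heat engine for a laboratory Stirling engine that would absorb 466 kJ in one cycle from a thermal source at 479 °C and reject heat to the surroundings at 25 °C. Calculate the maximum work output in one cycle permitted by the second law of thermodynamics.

T_H = 479 °C → 479 + 273.15 = 752.15 K.
T_C = 25 °C → 25 + 273.15 = 298.15 K.
The second-law ceiling is the Carnot efficiency, η_max = 1 − T_C/T_H = 1 − 298.15/752.15 = 0.6036.
W_max = η_max · Q_H = 0.6036 × 466 = 281 kJ.

W_max ≈ 281 kJ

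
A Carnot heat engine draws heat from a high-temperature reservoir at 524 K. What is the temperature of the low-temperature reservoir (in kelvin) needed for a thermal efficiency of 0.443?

From η = 1 − T_C/T_H, T_C = T_H·(1 − η) = 524.00 × (1 − 0.443) = 292 K.

T_C ≈ 292 K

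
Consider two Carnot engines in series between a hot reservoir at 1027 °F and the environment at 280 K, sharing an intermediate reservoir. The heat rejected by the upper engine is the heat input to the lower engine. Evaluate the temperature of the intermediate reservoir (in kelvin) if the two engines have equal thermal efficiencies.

T_m ≈ 481 K

T_H = 1027 °F → (1027 − 32) × 5/9 = 552.78 °C = 825.93 K.
Equal efficiencies require 1 − T_m/T_H = 1 − T_C/T_m, i.e. T_m/T_H = T_C/T_m, so T_m = √(T_H·T_C) = √(825.93 × 280.00) = 481 K.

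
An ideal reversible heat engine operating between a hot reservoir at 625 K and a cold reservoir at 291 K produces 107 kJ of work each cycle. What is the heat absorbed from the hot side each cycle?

The Carnot efficiency is η = 1 − T_C/T_H = 1 − 291.00/625.00 = 0.5344.
Q_H = W/η = 107/0.5344 = 200 kJ.

Q_H ≈ 200 kJ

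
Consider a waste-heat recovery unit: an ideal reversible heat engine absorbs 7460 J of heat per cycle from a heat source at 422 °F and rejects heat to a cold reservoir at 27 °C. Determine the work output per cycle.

T_H = 422 °F → (422 − 32) × 5/9 = 216.67 °C = 489.82 K.
T_C = 27 °C → 27 + 273.15 = 300.15 K.
η_rev = 1 − T_C/T_H = 1 − 300.15/489.82 = 0.3872.
W = η·Q_H = 0.3872 × 7460 = 2889 J.

W ≈ 2889 J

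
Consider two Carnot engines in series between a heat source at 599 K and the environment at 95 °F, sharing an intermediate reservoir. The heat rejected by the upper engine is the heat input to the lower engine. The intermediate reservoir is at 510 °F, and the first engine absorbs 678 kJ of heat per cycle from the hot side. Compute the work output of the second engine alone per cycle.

W₂ ≈ 261 kJ

T_C = 95 °F → (95 − 32) × 5/9 = 35.00 °C = 308.15 K.
T_m = 510 °F → (510 − 32) × 5/9 = 265.56 °C = 538.71 K.
Heat entering the second stage: Q_m = Q_H·(T_m/T_H) = 678 × 538.71/599.00 = 610 kJ.
Second-stage efficiency η₂ = 1 − T_C/T_m = 1 − 308.15/538.71 = 0.4280, so W₂ = η₂·Q_m = 261 kJ.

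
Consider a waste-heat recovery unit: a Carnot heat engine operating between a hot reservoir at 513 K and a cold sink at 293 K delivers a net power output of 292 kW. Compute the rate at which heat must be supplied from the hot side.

Q̇_H ≈ 681 kW

Carnot efficiency: η = 1 − T_C/T_H = 1 − 293.00/513.00 = 0.4288.
Q_H = W/η = 292/0.4288 = 681 kW.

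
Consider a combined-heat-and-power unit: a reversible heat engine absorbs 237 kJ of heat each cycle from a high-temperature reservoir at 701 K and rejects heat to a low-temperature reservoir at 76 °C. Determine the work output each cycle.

W ≈ 119 kJ

T_C = 76 °C → 76 + 273.15 = 349.15 K.
Carnot efficiency: η = 1 − T_C/T_H = 1 − 349.15/701.00 = 0.5019.
W = η·Q_H = 0.5019 × 237 = 119 kJ.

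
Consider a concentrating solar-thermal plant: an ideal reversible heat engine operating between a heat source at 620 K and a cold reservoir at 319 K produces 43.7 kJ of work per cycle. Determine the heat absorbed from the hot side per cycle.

Q_H ≈ 90.01 kJ

The Carnot efficiency is η = 1 − T_C/T_H = 1 − 319.00/620.00 = 0.4855.
Q_H = W/η = 43.7/0.4855 = 90.01 kJ.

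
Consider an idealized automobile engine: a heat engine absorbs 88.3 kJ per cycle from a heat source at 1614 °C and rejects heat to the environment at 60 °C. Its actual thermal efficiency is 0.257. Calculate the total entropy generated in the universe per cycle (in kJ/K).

ΔS_univ ≈ 0.150 kJ/K

T_H = 1614 °C → 1614 + 273.15 = 1887.15 K.
T_C = 60 °C → 60 + 273.15 = 333.15 K.
W = η·Q_H = 0.257 × 88.3 = 22.69 kJ, so Q_C = Q_H − W = 65.61 kJ.
Reservoir entropy changes: ΔS_H = −Q_H/T_H = −88.3/1887.15 = -0.04679 kJ/K and ΔS_C = +Q_C/T_C = 65.61/333.15 = 0.1969 kJ/K.
ΔS_univ = −Q_H/T_H + Q_C/T_C = 0.150 kJ/K (> 0, since η = 0.257 < η_Carnot = 0.823).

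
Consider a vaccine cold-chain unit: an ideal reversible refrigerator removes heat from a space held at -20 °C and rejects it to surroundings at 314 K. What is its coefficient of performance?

T_C = -20 °C → -20 + 273.15 = 253.15 K.
The reversible coefficient of performance is COP_R = T_C/(T_H − T_C) = 253.15/(314.00 − 253.15) = 4.16.

COP_R ≈ 4.16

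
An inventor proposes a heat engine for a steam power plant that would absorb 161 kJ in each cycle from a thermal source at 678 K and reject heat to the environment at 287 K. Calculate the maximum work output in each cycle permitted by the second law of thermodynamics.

No engine can exceed the Carnot limit: η_max = 1 − T_C/T_H = 1 − 287.00/678.00 = 0.5767.
W_max = η_max · Q_H = 0.5767 × 161 = 92.8 kJ.

W_max ≈ 92.8 kJ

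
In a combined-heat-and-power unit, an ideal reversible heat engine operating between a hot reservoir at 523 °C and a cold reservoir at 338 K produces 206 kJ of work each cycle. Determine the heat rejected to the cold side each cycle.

T_H = 523 °C → 523 + 273.15 = 796.15 K.
Since the cycle is reversible, η = 1 − T_C/T_H = 1 − 338.00/796.15 = 0.5755.
Since Q_C/Q_H = T_C/T_H and Q_H = W/η, Q_C = W·T_C/(T_H − T_C) = 206 × 338.00/458.15 = 152 kJ.

Q_C ≈ 152 kJ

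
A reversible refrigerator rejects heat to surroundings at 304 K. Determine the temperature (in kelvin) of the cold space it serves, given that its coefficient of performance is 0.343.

T_C ≈ 77.64 K

COP_R = T_C/(T_H − T_C) ⇒ T_C = T_H·COP_R/(1 + COP_R) = 304.00 × 0.343/(1 + 0.343) = 77.64 K.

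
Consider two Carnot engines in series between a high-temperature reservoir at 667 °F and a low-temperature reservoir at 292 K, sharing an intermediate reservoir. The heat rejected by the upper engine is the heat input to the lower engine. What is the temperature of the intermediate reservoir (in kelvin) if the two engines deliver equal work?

T_m ≈ 459 K

T_H = 667 °F → (667 − 32) × 5/9 = 352.78 °C = 625.93 K.
For reversible stages Q_m = Q_H·(T_m/T_H). Setting W₁ = Q_H(1 − T_m/T_H) equal to W₂ = Q_m(1 − T_C/T_m) = Q_H·(T_m − T_C)/T_H gives T_H − T_m = T_m − T_C, so T_m = (T_H + T_C)/2 = (625.93 + 292.00)/2 = 459 K.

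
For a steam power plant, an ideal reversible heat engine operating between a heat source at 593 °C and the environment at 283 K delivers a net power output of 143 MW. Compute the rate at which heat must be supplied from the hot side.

Q̇_H ≈ 212 MW

T_H = 593 °C → 593 + 273.15 = 866.15 K.
For a reversible engine, η = 1 − T_C/T_H = 1 − 283.00/866.15 = 0.6733.
Q_H = W/η = 143/0.6733 = 212 MW.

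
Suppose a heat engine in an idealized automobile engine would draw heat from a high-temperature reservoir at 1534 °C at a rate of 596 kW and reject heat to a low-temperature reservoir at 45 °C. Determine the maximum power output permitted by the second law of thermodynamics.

T_H = 1534 °C → 1534 + 273.15 = 1807.15 K.
T_C = 45 °C → 45 + 273.15 = 318.15 K.
By the Carnot theorem, η_max = 1 − T_C/T_H = 1 − 318.15/1807.15 = 0.8239.
W_max = η_max · Q_H = 0.8239 × 596 = 491 kW.

Ẇ_max ≈ 491 kW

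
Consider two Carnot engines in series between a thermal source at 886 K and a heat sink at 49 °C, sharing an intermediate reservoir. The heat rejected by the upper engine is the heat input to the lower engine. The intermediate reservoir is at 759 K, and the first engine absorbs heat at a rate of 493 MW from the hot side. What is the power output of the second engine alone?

T_C = 49 °C → 49 + 273.15 = 322.15 K.
Heat entering the second stage: Q_m = Q_H·(T_m/T_H) = 493 × 759.00/886.00 = 422.3 MW.
Second-stage efficiency η₂ = 1 − T_C/T_m = 1 − 322.15/759.00 = 0.5756, so W₂ = η₂·Q_m = 243.1 MW.

Ẇ₂ ≈ 243.1 MW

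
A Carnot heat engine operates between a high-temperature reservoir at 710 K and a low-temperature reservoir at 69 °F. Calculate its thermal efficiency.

η ≈ 0.586

T_C = 69 °F → (69 − 32) × 5/9 = 20.56 °C = 293.71 K.
Carnot efficiency: η = 1 − T_C/T_H = 1 − 293.71/710.00 = 0.586.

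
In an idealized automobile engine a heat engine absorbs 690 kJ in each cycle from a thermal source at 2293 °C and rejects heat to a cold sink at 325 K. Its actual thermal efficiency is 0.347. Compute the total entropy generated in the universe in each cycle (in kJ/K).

ΔS_univ ≈ 1.117 kJ/K

T_H = 2293 °C → 2293 + 273.15 = 2566.15 K.
W = η·Q_H = 0.347 × 690 = 239.4 kJ, so Q_C = Q_H − W = 450.6 kJ.
Reservoir entropy changes: ΔS_H = −Q_H/T_H = −690/2566.15 = -0.2689 kJ/K and ΔS_C = +Q_C/T_C = 450.6/325.00 = 1.386 kJ/K.
ΔS_univ = −Q_H/T_H + Q_C/T_C = 1.117 kJ/K (> 0, since η = 0.347 < η_Carnot = 0.873).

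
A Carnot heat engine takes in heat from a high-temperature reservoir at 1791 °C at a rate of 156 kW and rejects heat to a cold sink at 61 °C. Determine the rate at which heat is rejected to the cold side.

T_H = 1791 °C → 1791 + 273.15 = 2064.15 K.
T_C = 61 °C → 61 + 273.15 = 334.15 K.
The Carnot efficiency is η = 1 − T_C/T_H = 1 − 334.15/2064.15 = 0.8381.
For a reversible cycle Q_C/Q_H = T_C/T_H, so Q_C = 156 × 334.15/2064.15 = 25.3 kW.

Q̇_C ≈ 25.3 kW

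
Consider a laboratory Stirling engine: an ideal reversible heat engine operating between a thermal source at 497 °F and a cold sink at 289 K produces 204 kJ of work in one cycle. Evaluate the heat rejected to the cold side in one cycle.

Q_C ≈ 243.1 kJ

T_H = 497 °F → (497 − 32) × 5/9 = 258.33 °C = 531.48 K.
For a reversible engine, η = 1 − T_C/T_H = 1 − 289.00/531.48 = 0.4562.
Since Q_C/Q_H = T_C/T_H and Q_H = W/η, Q_C = W·T_C/(T_H − T_C) = 204 × 289.00/242.48 = 243.1 kJ.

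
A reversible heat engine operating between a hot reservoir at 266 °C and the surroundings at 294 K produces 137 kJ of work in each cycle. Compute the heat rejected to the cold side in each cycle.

Q_C ≈ 164.3 kJ

T_H = 266 °C → 266 + 273.15 = 539.15 K.
The Carnot efficiency is η = 1 − T_C/T_H = 1 − 294.00/539.15 = 0.4547.
Since Q_C/Q_H = T_C/T_H and Q_H = W/η, Q_C = W·T_C/(T_H − T_C) = 137 × 294.00/245.15 = 164.3 kJ.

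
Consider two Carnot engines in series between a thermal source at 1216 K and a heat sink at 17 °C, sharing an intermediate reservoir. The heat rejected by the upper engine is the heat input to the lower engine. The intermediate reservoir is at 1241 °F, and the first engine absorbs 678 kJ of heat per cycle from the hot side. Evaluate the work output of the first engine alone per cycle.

T_C = 17 °C → 17 + 273.15 = 290.15 K.
T_m = 1241 °F → (1241 − 32) × 5/9 = 671.67 °C = 944.82 K.
First-stage efficiency η₁ = 1 − T_m/T_H = 1 − 944.82/1216.00 = 0.2230.
W₁ = η₁·Q_H = 0.2230 × 678 = 151 kJ.

W₁ ≈ 151 kJ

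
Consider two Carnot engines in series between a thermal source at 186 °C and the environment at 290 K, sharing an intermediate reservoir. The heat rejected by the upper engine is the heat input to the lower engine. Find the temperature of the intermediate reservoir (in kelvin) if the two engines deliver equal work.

T_H = 186 °C → 186 + 273.15 = 459.15 K.
For reversible stages Q_m = Q_H·(T_m/T_H). Setting W₁ = Q_H(1 − T_m/T_H) equal to W₂ = Q_m(1 − T_C/T_m) = Q_H·(T_m − T_C)/T_H gives T_H − T_m = T_m − T_C, so T_m = (T_H + T_C)/2 = (459.15 + 290.00)/2 = 374.6 K.

T_m ≈ 374.6 K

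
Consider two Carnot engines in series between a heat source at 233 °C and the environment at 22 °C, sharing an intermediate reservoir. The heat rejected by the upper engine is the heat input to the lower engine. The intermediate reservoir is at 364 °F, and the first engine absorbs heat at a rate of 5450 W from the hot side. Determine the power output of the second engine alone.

T_H = 233 °C → 233 + 273.15 = 506.15 K.
T_C = 22 °C → 22 + 273.15 = 295.15 K.
T_m = 364 °F → (364 − 32) × 5/9 = 184.44 °C = 457.59 K.
Heat entering the second stage: Q_m = Q_H·(T_m/T_H) = 5450 × 457.59/506.15 = 4927 W.
Second-stage efficiency η₂ = 1 − T_C/T_m = 1 − 295.15/457.59 = 0.3550, so W₂ = η₂·Q_m = 1749 W.

Ẇ₂ ≈ 1749 W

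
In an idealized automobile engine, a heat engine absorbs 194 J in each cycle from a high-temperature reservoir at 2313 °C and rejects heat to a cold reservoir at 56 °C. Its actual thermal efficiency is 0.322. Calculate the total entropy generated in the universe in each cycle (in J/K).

T_H = 2313 °C → 2313 + 273.15 = 2586.15 K.
T_C = 56 °C → 56 + 273.15 = 329.15 K.
W = η·Q_H = 0.322 × 194 = 62.47 J, so Q_C = Q_H − W = 131.5 J.
Entropy balance on the reservoirs: −Q_H/T_H = -0.07501 J/K, +Q_C/T_C = 0.3996 J/K.
ΔS_univ = −Q_H/T_H + Q_C/T_C = 0.325 J/K (> 0, since η = 0.322 < η_Carnot = 0.873).

ΔS_univ ≈ 0.325 J/K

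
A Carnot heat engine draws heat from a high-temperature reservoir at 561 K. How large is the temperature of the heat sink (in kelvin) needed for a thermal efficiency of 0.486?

From η = 1 − T_C/T_H, T_C = T_H·(1 − η) = 561.00 × (1 − 0.486) = 288 K.

T_C ≈ 288 K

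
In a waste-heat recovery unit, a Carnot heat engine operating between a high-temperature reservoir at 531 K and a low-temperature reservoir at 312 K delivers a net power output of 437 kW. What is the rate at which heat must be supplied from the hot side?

Q̇_H ≈ 1060 kW

For a reversible engine, η = 1 − T_C/T_H = 1 − 312.00/531.00 = 0.4124.
Q_H = W/η = 437/0.4124 = 1060 kW.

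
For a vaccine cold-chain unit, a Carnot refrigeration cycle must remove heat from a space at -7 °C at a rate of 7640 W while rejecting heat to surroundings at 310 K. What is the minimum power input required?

T_C = -7 °C → -7 + 273.15 = 266.15 K.
Carnot COP: COP_R = T_C/(T_H − T_C) = 266.15/43.85 = 6.0696.
W = Q_C/COP_R = 7640/6.0696 = 1259 W.

Ẇ_in ≈ 1259 W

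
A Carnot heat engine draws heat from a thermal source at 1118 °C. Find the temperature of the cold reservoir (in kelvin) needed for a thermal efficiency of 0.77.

T_H = 1118 °C → 1118 + 273.15 = 1391.15 K.
From η = 1 − T_C/T_H, T_C = T_H·(1 − η) = 1391.15 × (1 − 0.77) = 320 K.

T_C ≈ 320 K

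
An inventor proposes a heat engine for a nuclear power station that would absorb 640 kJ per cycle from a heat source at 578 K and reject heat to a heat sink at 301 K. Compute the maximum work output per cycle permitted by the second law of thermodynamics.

The upper bound on efficiency is η_max = 1 − T_C/T_H = 1 − 301.00/578.00 = 0.4792.
W_max = η_max · Q_H = 0.4792 × 640 = 307 kJ.

W_max ≈ 307 kJ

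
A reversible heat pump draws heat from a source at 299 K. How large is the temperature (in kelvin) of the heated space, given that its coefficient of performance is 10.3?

T_H ≈ 331 K

COP_HP = T_H/(T_H − T_C) ⇒ T_H = T_C·COP_HP/(COP_HP − 1) = 299.00 × 10.3/(10.3 − 1) = 331 K.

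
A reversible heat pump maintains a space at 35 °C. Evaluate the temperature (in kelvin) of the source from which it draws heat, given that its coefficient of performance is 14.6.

T_C ≈ 287 K

T_H = 35 °C → 35 + 273.15 = 308.15 K.
COP_HP = T_H/(T_H − T_C) ⇒ T_C = T_H·(COP_HP − 1)/COP_HP = 308.15 × (14.6 − 1)/14.6 = 287 K.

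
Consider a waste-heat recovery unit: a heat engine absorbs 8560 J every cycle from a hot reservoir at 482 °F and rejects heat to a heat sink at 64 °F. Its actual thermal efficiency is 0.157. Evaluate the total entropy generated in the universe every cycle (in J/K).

ΔS_univ ≈ 8.44 J/K

T_H = 482 °F → (482 − 32) × 5/9 = 250.00 °C = 523.15 K.
T_C = 64 °F → (64 − 32) × 5/9 = 17.78 °C = 290.93 K.
W = η·Q_H = 0.157 × 8560 = 1344 J, so Q_C = Q_H − W = 7216 J.
Entropy balance on the reservoirs: −Q_H/T_H = -16.36 J/K, +Q_C/T_C = 24.80 J/K.
ΔS_univ = −Q_H/T_H + Q_C/T_C = 8.44 J/K (> 0, since η = 0.157 < η_Carnot = 0.444).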